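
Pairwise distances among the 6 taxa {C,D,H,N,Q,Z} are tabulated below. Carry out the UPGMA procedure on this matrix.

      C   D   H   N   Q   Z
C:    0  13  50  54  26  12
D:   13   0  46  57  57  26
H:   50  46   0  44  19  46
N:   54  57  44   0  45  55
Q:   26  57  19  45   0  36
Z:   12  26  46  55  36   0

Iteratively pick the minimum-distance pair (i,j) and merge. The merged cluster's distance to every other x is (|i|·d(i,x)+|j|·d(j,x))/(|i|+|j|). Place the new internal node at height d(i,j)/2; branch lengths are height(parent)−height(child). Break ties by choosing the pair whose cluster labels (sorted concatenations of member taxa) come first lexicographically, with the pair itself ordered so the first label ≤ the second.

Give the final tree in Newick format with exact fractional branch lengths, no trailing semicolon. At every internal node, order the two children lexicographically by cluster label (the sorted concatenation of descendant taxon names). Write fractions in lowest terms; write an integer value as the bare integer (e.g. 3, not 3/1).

((((C:6,Z:6):15/4,D:39/4):12,(H:19/2,Q:19/2):49/4):15/4,N:51/2)

step 1: merge (C,Z) at d=12; branch lengths C→6, Z→6; new cluster CZ
  updated: d(CZ,D)=39/2, d(CZ,H)=48, d(CZ,N)=109/2, d(CZ,Q)=31
step 2: merge (H,Q) at d=19; branch lengths H→19/2, Q→19/2; new cluster HQ
  updated: d(CZ,HQ)=79/2, d(D,HQ)=103/2, d(HQ,N)=89/2
step 3: merge (CZ,D) at d=39/2; branch lengths CZ→15/4, D→39/4; new cluster CDZ
  updated: d(CDZ,HQ)=87/2, d(CDZ,N)=166/3
step 4: merge (CDZ,HQ) at d=87/2; branch lengths CDZ→12, HQ→49/4; new cluster CDHQZ
  updated: d(CDHQZ,N)=51
step 5: merge (CDHQZ,N) at d=51; branch lengths CDHQZ→15/4, N→51/2; new cluster CDHNQZ
final tree: ((((C:6,Z:6):15/4,D:39/4):12,(H:19/2,Q:19/2):49/4):15/4,N:51/2)
total length: 98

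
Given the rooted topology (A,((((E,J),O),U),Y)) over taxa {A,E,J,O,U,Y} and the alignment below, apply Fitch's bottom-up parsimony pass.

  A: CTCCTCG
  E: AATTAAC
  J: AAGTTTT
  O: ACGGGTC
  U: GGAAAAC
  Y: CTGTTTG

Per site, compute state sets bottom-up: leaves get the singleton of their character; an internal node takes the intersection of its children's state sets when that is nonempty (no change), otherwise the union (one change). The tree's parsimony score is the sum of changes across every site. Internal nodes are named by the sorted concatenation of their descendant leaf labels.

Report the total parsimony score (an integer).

19

[col 0] EJ: children E:{A}, J:{A} ∩→ {A}; cost 0
[col 0] EJO: children EJ:{A}, O:{A} ∩→ {A}; cost 0
[col 0] EJOU: children EJO:{A}, U:{G} ∪→ {A,G}; cost 1
[col 0] EJOUY: children EJOU:{A,G}, Y:{C} ∪→ {A,C,G}; cost 1
[col 0] AEJOUY: children A:{C}, EJOUY:{A,C,G} ∩→ {C}; cost 0
[col 1] EJ: children E:{A}, J:{A} ∩→ {A}; cost 0
[col 1] EJO: children EJ:{A}, O:{C} ∪→ {A,C}; cost 1
[col 1] EJOU: children EJO:{A,C}, U:{G} ∪→ {A,C,G}; cost 1
[col 1] EJOUY: children EJOU:{A,C,G}, Y:{T} ∪→ {A,C,G,T}; cost 1
[col 1] AEJOUY: children A:{T}, EJOUY:{A,C,G,T} ∩→ {T}; cost 0
[col 2] EJ: children E:{T}, J:{G} ∪→ {G,T}; cost 1
[col 2] EJO: children EJ:{G,T}, O:{G} ∩→ {G}; cost 0
[col 2] EJOU: children EJO:{G}, U:{A} ∪→ {A,G}; cost 1
[col 2] EJOUY: children EJOU:{A,G}, Y:{G} ∩→ {G}; cost 0
[col 2] AEJOUY: children A:{C}, EJOUY:{G} ∪→ {C,G}; cost 1
[col 3] EJ: children E:{T}, J:{T} ∩→ {T}; cost 0
[col 3] EJO: children EJ:{T}, O:{G} ∪→ {G,T}; cost 1
[col 3] EJOU: children EJO:{G,T}, U:{A} ∪→ {A,G,T}; cost 1
[col 3] EJOUY: children EJOU:{A,G,T}, Y:{T} ∩→ {T}; cost 0
[col 3] AEJOUY: children A:{C}, EJOUY:{T} ∪→ {C,T}; cost 1
[col 4] EJ: children E:{A}, J:{T} ∪→ {A,T}; cost 1
[col 4] EJO: children EJ:{A,T}, O:{G} ∪→ {A,G,T}; cost 1
[col 4] EJOU: children EJO:{A,G,T}, U:{A} ∩→ {A}; cost 0
[col 4] EJOUY: children EJOU:{A}, Y:{T} ∪→ {A,T}; cost 1
[col 4] AEJOUY: children A:{T}, EJOUY:{A,T} ∩→ {T}; cost 0
[col 5] EJ: children E:{A}, J:{T} ∪→ {A,T}; cost 1
[col 5] EJO: children EJ:{A,T}, O:{T} ∩→ {T}; cost 0
[col 5] EJOU: children EJO:{T}, U:{A} ∪→ {A,T}; cost 1
[col 5] EJOUY: children EJOU:{A,T}, Y:{T} ∩→ {T}; cost 0
[col 5] AEJOUY: children A:{C}, EJOUY:{T} ∪→ {C,T}; cost 1
[col 6] EJ: children E:{C}, J:{T} ∪→ {C,T}; cost 1
[col 6] EJO: children EJ:{C,T}, O:{C} ∩→ {C}; cost 0
[col 6] EJOU: children EJO:{C}, U:{C} ∩→ {C}; cost 0
[col 6] EJOUY: children EJOU:{C}, Y:{G} ∪→ {C,G}; cost 1
[col 6] AEJOUY: children A:{G}, EJOUY:{C,G} ∩→ {G}; cost 0
per-site changes: [2, 3, 3, 3, 3, 3, 2]; total = 19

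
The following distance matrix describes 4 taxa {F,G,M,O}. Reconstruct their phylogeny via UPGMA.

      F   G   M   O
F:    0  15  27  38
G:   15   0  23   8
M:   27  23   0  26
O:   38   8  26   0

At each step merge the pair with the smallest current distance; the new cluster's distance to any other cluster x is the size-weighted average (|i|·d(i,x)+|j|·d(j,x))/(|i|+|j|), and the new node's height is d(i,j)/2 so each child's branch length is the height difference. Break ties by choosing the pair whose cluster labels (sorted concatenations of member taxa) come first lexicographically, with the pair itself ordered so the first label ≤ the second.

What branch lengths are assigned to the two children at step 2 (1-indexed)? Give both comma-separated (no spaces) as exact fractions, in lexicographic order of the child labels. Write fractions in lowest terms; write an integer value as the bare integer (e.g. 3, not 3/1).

1. join G+O (d=8) ⇒ GO; edges |G|=4, |O|=4
  updated: d(F,GO)=53/2, d(GO,M)=49/2
2. join GO+M (d=49/2) ⇒ GMO; edges |GO|=33/4, |M|=49/4
  updated: d(F,GMO)=80/3
3. join F+GMO (d=80/3) ⇒ FGMO; edges |F|=40/3, |GMO|=13/12
final tree: (F:40/3,((G:4,O:4):33/4,M:49/4):13/12)
total length: 515/12

33/4,49/4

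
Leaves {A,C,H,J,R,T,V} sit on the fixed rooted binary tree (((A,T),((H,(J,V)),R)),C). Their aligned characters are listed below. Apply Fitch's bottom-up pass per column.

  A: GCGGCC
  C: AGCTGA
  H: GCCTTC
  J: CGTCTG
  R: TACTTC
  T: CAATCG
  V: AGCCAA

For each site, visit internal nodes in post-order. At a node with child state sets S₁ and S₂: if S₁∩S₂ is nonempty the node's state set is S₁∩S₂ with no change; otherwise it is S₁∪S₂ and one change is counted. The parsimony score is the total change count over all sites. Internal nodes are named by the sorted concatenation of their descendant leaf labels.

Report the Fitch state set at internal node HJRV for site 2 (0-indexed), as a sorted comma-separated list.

C

site 0, node AT: A={G} ∪ T={C} → {C,G} (+1)
site 0, node JV: J={C} ∪ V={A} → {A,C} (+1)
site 0, node HJV: H={G} ∪ JV={A,C} → {A,C,G} (+1)
site 0, node HJRV: HJV={A,C,G} ∪ R={T} → {A,C,G,T} (+1)
site 0, node AHJRTV: AT={C,G} ∩ HJRV={A,C,G,T} → {C,G} (+0)
site 0, node ACHJRTV: AHJRTV={C,G} ∪ C={A} → {A,C,G} (+1)
site 1, node AT: A={C} ∪ T={A} → {A,C} (+1)
site 1, node JV: J={G} ∩ V={G} → {G} (+0)
site 1, node HJV: H={C} ∪ JV={G} → {C,G} (+1)
site 1, node HJRV: HJV={C,G} ∪ R={A} → {A,C,G} (+1)
site 1, node AHJRTV: AT={A,C} ∩ HJRV={A,C,G} → {A,C} (+0)
site 1, node ACHJRTV: AHJRTV={A,C} ∪ C={G} → {A,C,G} (+1)
site 2, node AT: A={G} ∪ T={A} → {A,G} (+1)
site 2, node JV: J={T} ∪ V={C} → {C,T} (+1)
site 2, node HJV: H={C} ∩ JV={C,T} → {C} (+0)
site 2, node HJRV: HJV={C} ∩ R={C} → {C} (+0)
site 2, node AHJRTV: AT={A,G} ∪ HJRV={C} → {A,C,G} (+1)
site 2, node ACHJRTV: AHJRTV={A,C,G} ∩ C={C} → {C} (+0)
site 3, node AT: A={G} ∪ T={T} → {G,T} (+1)
site 3, node JV: J={C} ∩ V={C} → {C} (+0)
site 3, node HJV: H={T} ∪ JV={C} → {C,T} (+1)
site 3, node HJRV: HJV={C,T} ∩ R={T} → {T} (+0)
site 3, node AHJRTV: AT={G,T} ∩ HJRV={T} → {T} (+0)
site 3, node ACHJRTV: AHJRTV={T} ∩ C={T} → {T} (+0)
site 4, node AT: A={C} ∩ T={C} → {C} (+0)
site 4, node JV: J={T} ∪ V={A} → {A,T} (+1)
site 4, node HJV: H={T} ∩ JV={A,T} → {T} (+0)
site 4, node HJRV: HJV={T} ∩ R={T} → {T} (+0)
site 4, node AHJRTV: AT={C} ∪ HJRV={T} → {C,T} (+1)
site 4, node ACHJRTV: AHJRTV={C,T} ∪ C={G} → {C,G,T} (+1)
site 5, node AT: A={C} ∪ T={G} → {C,G} (+1)
site 5, node JV: J={G} ∪ V={A} → {A,G} (+1)
site 5, node HJV: H={C} ∪ JV={A,G} → {A,C,G} (+1)
site 5, node HJRV: HJV={A,C,G} ∩ R={C} → {C} (+0)
site 5, node AHJRTV: AT={C,G} ∩ HJRV={C} → {C} (+0)
site 5, node ACHJRTV: AHJRTV={C} ∪ C={A} → {A,C} (+1)
per-site changes: [5, 4, 3, 2, 3, 4]; total = 21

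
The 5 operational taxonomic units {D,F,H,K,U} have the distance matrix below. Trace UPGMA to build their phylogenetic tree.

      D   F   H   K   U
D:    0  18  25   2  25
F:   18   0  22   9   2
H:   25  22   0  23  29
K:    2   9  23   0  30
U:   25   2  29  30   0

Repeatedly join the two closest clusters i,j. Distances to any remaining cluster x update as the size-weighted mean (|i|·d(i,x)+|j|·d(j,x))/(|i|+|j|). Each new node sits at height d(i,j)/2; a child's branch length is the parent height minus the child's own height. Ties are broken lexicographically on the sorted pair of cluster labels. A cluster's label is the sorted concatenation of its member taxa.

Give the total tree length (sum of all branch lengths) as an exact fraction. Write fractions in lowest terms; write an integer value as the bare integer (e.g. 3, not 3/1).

37

1. join D+K (d=2) ⇒ DK; edges |D|=1, |K|=1
  updated: d(DK,F)=27/2, d(DK,H)=24, d(DK,U)=55/2
2. join F+U (d=2) ⇒ FU; edges |F|=1, |U|=1
  updated: d(DK,FU)=41/2, d(FU,H)=51/2
3. join DK+FU (d=41/2) ⇒ DFKU; edges |DK|=37/4, |FU|=37/4
  updated: d(DFKU,H)=99/4
4. join DFKU+H (d=99/4) ⇒ DFHKU; edges |DFKU|=17/8, |H|=99/8
final tree: (((D:1,K:1):37/4,(F:1,U:1):37/4):17/8,H:99/8)
total length: 37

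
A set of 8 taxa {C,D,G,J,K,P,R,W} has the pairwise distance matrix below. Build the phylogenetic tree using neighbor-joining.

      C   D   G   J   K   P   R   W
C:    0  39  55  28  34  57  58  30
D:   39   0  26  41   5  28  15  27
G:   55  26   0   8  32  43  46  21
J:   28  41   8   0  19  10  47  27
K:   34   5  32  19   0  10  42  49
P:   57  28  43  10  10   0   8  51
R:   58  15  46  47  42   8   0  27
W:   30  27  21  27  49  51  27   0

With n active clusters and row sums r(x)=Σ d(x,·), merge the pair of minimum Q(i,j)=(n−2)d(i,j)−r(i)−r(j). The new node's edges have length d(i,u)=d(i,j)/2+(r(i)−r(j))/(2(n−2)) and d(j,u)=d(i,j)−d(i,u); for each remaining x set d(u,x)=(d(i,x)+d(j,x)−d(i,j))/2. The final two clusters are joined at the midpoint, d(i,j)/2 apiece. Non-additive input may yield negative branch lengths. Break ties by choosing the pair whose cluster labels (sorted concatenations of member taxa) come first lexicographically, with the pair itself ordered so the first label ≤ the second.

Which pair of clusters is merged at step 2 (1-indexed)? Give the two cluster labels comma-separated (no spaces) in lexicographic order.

iteration 1: select P,R (d=8, Q=-402); attach at lengths (1, 7); label the merged cluster PR
  updated: d(C,PR)=107/2, d(D,PR)=35/2, d(G,PR)=81/2, d(J,PR)=49/2, d(K,PR)=22, d(PR,W)=35
iteration 2: select D,K (d=5, Q=-583/2); attach at lengths (39/20, 61/20); label the merged cluster DK
  updated: d(C,DK)=34, d(DK,G)=53/2, d(DK,J)=55/2, d(DK,PR)=69/4, d(DK,W)=71/2
iteration 3: select DK,PR (d=69/4, Q=-485/2); attach at lengths (39/8, 99/8); label the merged cluster DKPR
  updated: d(C,DKPR)=281/8, d(DKPR,G)=199/8, d(DKPR,J)=139/8, d(DKPR,W)=213/8
iteration 4: select G,J (d=8, Q=-661/4); attach at lengths (35/4, -3/4); label the merged cluster GJ
  updated: d(C,GJ)=75/2, d(DKPR,GJ)=137/8, d(GJ,W)=20
iteration 5: select C,W (d=30, Q=-477/4); attach at lengths (43/2, 17/2); label the merged cluster CW
  updated: d(CW,DKPR)=127/8, d(CW,GJ)=55/4
iteration 6: select CW,DKPR (d=127/8, Q=-187/4); attach at lengths (25/4, 77/8); label the merged cluster CDKPRW
  updated: d(CDKPRW,GJ)=15/2
iteration 7: select CDKPRW,GJ (d=15/2); attach at lengths (15/4, 15/4); label the merged cluster CDGJKPRW
final tree: (((C:43/2,W:17/2):25/4,((D:39/20,K:61/20):39/8,(P:1,R:7):99/8):77/8):15/4,(G:35/4,J:-3/4):15/4)
total length: 733/8

D,K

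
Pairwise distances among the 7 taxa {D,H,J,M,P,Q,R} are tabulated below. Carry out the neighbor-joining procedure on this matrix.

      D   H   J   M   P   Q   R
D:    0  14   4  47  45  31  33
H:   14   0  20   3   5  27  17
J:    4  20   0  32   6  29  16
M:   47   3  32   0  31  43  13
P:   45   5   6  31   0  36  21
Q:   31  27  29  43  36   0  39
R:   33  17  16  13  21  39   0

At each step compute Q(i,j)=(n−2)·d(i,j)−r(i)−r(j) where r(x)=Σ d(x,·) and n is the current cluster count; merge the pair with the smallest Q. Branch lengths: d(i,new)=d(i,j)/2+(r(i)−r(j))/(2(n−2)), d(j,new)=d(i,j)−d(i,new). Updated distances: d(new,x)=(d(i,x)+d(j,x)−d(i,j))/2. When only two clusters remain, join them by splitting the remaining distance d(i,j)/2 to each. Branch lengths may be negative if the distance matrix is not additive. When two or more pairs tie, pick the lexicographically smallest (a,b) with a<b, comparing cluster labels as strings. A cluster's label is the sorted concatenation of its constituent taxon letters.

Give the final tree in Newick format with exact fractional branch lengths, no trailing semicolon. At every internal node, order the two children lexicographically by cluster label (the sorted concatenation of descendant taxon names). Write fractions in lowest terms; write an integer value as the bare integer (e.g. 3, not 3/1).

(((((D:87/10,J:-47/10):97/12,Q:239/12):29/4,P:17/2):2,H:-31/8):59/16,(M:67/8,R:37/8):59/16)

iteration 1: select D,J (d=4, Q=-261); attach at lengths (87/10, -47/10); label the merged cluster DJ
  updated: d(DJ,H)=15, d(DJ,M)=75/2, d(DJ,P)=47/2, d(DJ,Q)=28, d(DJ,R)=45/2
iteration 2: select M,R (d=13, Q=-188); attach at lengths (67/8, 37/8); label the merged cluster MR
  updated: d(DJ,MR)=47/2, d(H,MR)=7/2, d(MR,P)=39/2, d(MR,Q)=69/2
iteration 3: select DJ,Q (d=28, Q=-263/2); attach at lengths (97/12, 239/12); label the merged cluster DJQ
  updated: d(DJQ,H)=7, d(DJQ,MR)=15, d(DJQ,P)=63/4
iteration 4: select DJQ,P (d=63/4, Q=-93/2); attach at lengths (29/4, 17/2); label the merged cluster DJPQ
  updated: d(DJPQ,H)=-15/8, d(DJPQ,MR)=75/8
iteration 5: select DJPQ,H (d=-15/8, Q=-11); attach at lengths (2, -31/8); label the merged cluster DHJPQ
  updated: d(DHJPQ,MR)=59/8
iteration 6: select DHJPQ,MR (d=59/8); attach at lengths (59/16, 59/16); label the merged cluster DHJMPQR
final tree: (((((D:87/10,J:-47/10):97/12,Q:239/12):29/4,P:17/2):2,H:-31/8):59/16,(M:67/8,R:37/8):59/16)
total length: 265/4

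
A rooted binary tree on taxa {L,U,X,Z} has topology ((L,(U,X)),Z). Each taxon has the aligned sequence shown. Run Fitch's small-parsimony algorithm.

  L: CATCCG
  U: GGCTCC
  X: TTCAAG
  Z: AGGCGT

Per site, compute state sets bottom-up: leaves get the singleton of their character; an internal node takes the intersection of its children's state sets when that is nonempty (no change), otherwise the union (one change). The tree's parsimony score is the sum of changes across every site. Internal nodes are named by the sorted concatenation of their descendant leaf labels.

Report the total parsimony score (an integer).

[col 0] UX: children U:{G}, X:{T} ∪→ {G,T}; cost 1
[col 0] LUX: children L:{C}, UX:{G,T} ∪→ {C,G,T}; cost 1
[col 0] LUXZ: children LUX:{C,G,T}, Z:{A} ∪→ {A,C,G,T}; cost 1
[col 1] UX: children U:{G}, X:{T} ∪→ {G,T}; cost 1
[col 1] LUX: children L:{A}, UX:{G,T} ∪→ {A,G,T}; cost 1
[col 1] LUXZ: children LUX:{A,G,T}, Z:{G} ∩→ {G}; cost 0
[col 2] UX: children U:{C}, X:{C} ∩→ {C}; cost 0
[col 2] LUX: children L:{T}, UX:{C} ∪→ {C,T}; cost 1
[col 2] LUXZ: children LUX:{C,T}, Z:{G} ∪→ {C,G,T}; cost 1
[col 3] UX: children U:{T}, X:{A} ∪→ {A,T}; cost 1
[col 3] LUX: children L:{C}, UX:{A,T} ∪→ {A,C,T}; cost 1
[col 3] LUXZ: children LUX:{A,C,T}, Z:{C} ∩→ {C}; cost 0
[col 4] UX: children U:{C}, X:{A} ∪→ {A,C}; cost 1
[col 4] LUX: children L:{C}, UX:{A,C} ∩→ {C}; cost 0
[col 4] LUXZ: children LUX:{C}, Z:{G} ∪→ {C,G}; cost 1
[col 5] UX: children U:{C}, X:{G} ∪→ {C,G}; cost 1
[col 5] LUX: children L:{G}, UX:{C,G} ∩→ {G}; cost 0
[col 5] LUXZ: children LUX:{G}, Z:{T} ∪→ {G,T}; cost 1
per-site changes: [3, 2, 2, 2, 2, 2]; total = 13

13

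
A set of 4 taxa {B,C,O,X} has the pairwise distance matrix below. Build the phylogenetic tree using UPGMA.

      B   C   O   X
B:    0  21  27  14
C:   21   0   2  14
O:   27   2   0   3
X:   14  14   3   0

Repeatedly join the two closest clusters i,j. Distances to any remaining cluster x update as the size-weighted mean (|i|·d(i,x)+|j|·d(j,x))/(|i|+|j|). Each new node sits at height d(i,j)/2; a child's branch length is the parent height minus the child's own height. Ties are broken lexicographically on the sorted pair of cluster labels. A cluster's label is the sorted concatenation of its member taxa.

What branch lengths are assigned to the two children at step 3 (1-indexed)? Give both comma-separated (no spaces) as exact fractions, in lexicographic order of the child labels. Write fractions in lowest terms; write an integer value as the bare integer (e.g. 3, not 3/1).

31/3,73/12

iteration 1: select C,O (d=2); attach at lengths (1, 1); label the merged cluster CO
  updated: d(B,CO)=24, d(CO,X)=17/2
iteration 2: select CO,X (d=17/2); attach at lengths (13/4, 17/4); label the merged cluster COX
  updated: d(B,COX)=62/3
iteration 3: select B,COX (d=62/3); attach at lengths (31/3, 73/12); label the merged cluster BCOX
final tree: (B:31/3,((C:1,O:1):13/4,X:17/4):73/12)
total length: 311/12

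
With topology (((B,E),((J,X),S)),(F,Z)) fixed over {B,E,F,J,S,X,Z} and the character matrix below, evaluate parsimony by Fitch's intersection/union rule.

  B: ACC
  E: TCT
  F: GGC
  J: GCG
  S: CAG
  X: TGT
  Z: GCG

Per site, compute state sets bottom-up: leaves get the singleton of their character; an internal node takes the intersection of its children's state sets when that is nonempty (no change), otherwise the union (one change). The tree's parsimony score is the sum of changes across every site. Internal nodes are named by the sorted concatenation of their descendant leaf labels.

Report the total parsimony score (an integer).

site 0, node BE: B={A} ∪ E={T} → {A,T} (+1)
site 0, node JX: J={G} ∪ X={T} → {G,T} (+1)
site 0, node JSX: JX={G,T} ∪ S={C} → {C,G,T} (+1)
site 0, node BEJSX: BE={A,T} ∩ JSX={C,G,T} → {T} (+0)
site 0, node FZ: F={G} ∩ Z={G} → {G} (+0)
site 0, node BEFJSXZ: BEJSX={T} ∪ FZ={G} → {G,T} (+1)
site 1, node BE: B={C} ∩ E={C} → {C} (+0)
site 1, node JX: J={C} ∪ X={G} → {C,G} (+1)
site 1, node JSX: JX={C,G} ∪ S={A} → {A,C,G} (+1)
site 1, node BEJSX: BE={C} ∩ JSX={A,C,G} → {C} (+0)
site 1, node FZ: F={G} ∪ Z={C} → {C,G} (+1)
site 1, node BEFJSXZ: BEJSX={C} ∩ FZ={C,G} → {C} (+0)
site 2, node BE: B={C} ∪ E={T} → {C,T} (+1)
site 2, node JX: J={G} ∪ X={T} → {G,T} (+1)
site 2, node JSX: JX={G,T} ∩ S={G} → {G} (+0)
site 2, node BEJSX: BE={C,T} ∪ JSX={G} → {C,G,T} (+1)
site 2, node FZ: F={C} ∪ Z={G} → {C,G} (+1)
site 2, node BEFJSXZ: BEJSX={C,G,T} ∩ FZ={C,G} → {C,G} (+0)
per-site changes: [4, 3, 4]; total = 11

11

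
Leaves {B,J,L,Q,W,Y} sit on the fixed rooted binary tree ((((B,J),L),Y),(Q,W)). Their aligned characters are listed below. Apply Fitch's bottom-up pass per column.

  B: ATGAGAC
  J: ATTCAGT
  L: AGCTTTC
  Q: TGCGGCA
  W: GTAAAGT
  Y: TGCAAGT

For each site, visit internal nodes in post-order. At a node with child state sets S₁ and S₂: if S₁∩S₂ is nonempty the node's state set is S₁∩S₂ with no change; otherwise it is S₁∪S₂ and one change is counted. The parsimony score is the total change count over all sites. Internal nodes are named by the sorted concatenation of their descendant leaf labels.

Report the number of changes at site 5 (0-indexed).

3

BJ@0: {A} ∩ {A} = {A} (intersection, +0)
BJL@0: {A} ∩ {A} = {A} (intersection, +0)
BJLY@0: {A} ∪ {T} = {A,T} (union, +1)
QW@0: {T} ∪ {G} = {G,T} (union, +1)
BJLQWY@0: {A,T} ∩ {G,T} = {T} (intersection, +0)
BJ@1: {T} ∩ {T} = {T} (intersection, +0)
BJL@1: {T} ∪ {G} = {G,T} (union, +1)
BJLY@1: {G,T} ∩ {G} = {G} (intersection, +0)
QW@1: {G} ∪ {T} = {G,T} (union, +1)
BJLQWY@1: {G} ∩ {G,T} = {G} (intersection, +0)
BJ@2: {G} ∪ {T} = {G,T} (union, +1)
BJL@2: {G,T} ∪ {C} = {C,G,T} (union, +1)
BJLY@2: {C,G,T} ∩ {C} = {C} (intersection, +0)
QW@2: {C} ∪ {A} = {A,C} (union, +1)
BJLQWY@2: {C} ∩ {A,C} = {C} (intersection, +0)
BJ@3: {A} ∪ {C} = {A,C} (union, +1)
BJL@3: {A,C} ∪ {T} = {A,C,T} (union, +1)
BJLY@3: {A,C,T} ∩ {A} = {A} (intersection, +0)
QW@3: {G} ∪ {A} = {A,G} (union, +1)
BJLQWY@3: {A} ∩ {A,G} = {A} (intersection, +0)
BJ@4: {G} ∪ {A} = {A,G} (union, +1)
BJL@4: {A,G} ∪ {T} = {A,G,T} (union, +1)
BJLY@4: {A,G,T} ∩ {A} = {A} (intersection, +0)
QW@4: {G} ∪ {A} = {A,G} (union, +1)
BJLQWY@4: {A} ∩ {A,G} = {A} (intersection, +0)
BJ@5: {A} ∪ {G} = {A,G} (union, +1)
BJL@5: {A,G} ∪ {T} = {A,G,T} (union, +1)
BJLY@5: {A,G,T} ∩ {G} = {G} (intersection, +0)
QW@5: {C} ∪ {G} = {C,G} (union, +1)
BJLQWY@5: {G} ∩ {C,G} = {G} (intersection, +0)
BJ@6: {C} ∪ {T} = {C,T} (union, +1)
BJL@6: {C,T} ∩ {C} = {C} (intersection, +0)
BJLY@6: {C} ∪ {T} = {C,T} (union, +1)
QW@6: {A} ∪ {T} = {A,T} (union, +1)
BJLQWY@6: {C,T} ∩ {A,T} = {T} (intersection, +0)
per-site changes: [2, 2, 3, 3, 3, 3, 3]; total = 19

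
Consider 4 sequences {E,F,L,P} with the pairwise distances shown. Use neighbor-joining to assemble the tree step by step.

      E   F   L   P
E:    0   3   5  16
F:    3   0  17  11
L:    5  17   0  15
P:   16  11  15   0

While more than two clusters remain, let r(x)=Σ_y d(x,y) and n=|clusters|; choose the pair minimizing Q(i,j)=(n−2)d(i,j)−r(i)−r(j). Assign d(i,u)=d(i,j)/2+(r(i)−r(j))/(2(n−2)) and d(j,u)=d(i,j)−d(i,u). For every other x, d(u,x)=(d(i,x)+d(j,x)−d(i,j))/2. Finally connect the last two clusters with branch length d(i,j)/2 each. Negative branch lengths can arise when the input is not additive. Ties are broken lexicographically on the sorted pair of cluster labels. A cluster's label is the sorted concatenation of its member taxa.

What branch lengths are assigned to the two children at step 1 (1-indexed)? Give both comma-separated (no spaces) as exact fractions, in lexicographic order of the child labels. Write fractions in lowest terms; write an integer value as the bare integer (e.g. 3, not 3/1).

-3/4,23/4

1. join E+L (d=5, Q=-51) ⇒ EL; edges |E|=-3/4, |L|=23/4
  updated: d(EL,F)=15/2, d(EL,P)=13
2. join EL+F (d=15/2, Q=-63/2) ⇒ EFL; edges |EL|=19/4, |F|=11/4
  updated: d(EFL,P)=33/4
3. join EFL+P (d=33/4) ⇒ EFLP; edges |EFL|=33/8, |P|=33/8
final tree: (((E:-3/4,L:23/4):19/4,F:11/4):33/8,P:33/8)
total length: 83/4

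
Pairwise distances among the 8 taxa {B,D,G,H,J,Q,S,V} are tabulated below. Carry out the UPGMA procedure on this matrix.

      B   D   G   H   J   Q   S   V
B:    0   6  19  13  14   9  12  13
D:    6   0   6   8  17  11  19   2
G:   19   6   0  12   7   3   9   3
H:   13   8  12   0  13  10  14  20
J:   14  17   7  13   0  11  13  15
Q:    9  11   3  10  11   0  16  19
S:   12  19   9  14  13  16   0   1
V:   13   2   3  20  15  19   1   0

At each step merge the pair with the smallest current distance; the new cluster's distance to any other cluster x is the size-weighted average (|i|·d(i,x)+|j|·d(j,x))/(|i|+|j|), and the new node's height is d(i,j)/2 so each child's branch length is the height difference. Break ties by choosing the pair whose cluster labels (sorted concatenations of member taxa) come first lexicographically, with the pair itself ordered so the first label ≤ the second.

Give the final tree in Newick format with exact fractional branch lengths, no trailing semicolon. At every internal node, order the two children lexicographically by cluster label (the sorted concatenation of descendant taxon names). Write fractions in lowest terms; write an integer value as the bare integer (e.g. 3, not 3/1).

iteration 1: select S,V (d=1); attach at lengths (1/2, 1/2); label the merged cluster SV
  updated: d(B,SV)=25/2, d(D,SV)=21/2, d(G,SV)=6, d(H,SV)=17, d(J,SV)=14, d(Q,SV)=35/2
iteration 2: select G,Q (d=3); attach at lengths (3/2, 3/2); label the merged cluster GQ
  updated: d(B,GQ)=14, d(D,GQ)=17/2, d(GQ,H)=11, d(GQ,J)=9, d(GQ,SV)=47/4
iteration 3: select B,D (d=6); attach at lengths (3, 3); label the merged cluster BD
  updated: d(BD,GQ)=45/4, d(BD,H)=21/2, d(BD,J)=31/2, d(BD,SV)=23/2
iteration 4: select GQ,J (d=9); attach at lengths (3, 9/2); label the merged cluster GJQ
  updated: d(BD,GJQ)=38/3, d(GJQ,H)=35/3, d(GJQ,SV)=25/2
iteration 5: select BD,H (d=21/2); attach at lengths (9/4, 21/4); label the merged cluster BDH
  updated: d(BDH,GJQ)=37/3, d(BDH,SV)=40/3
iteration 6: select BDH,GJQ (d=37/3); attach at lengths (11/12, 5/3); label the merged cluster BDGHJQ
  updated: d(BDGHJQ,SV)=155/12
iteration 7: select BDGHJQ,SV (d=155/12); attach at lengths (7/24, 143/24); label the merged cluster BDGHJQSV
final tree: ((((B:3,D:3):9/4,H:21/4):11/12,((G:3/2,Q:3/2):3,J:9/2):5/3):7/24,(S:1/2,V:1/2):143/24)
total length: 203/6

((((B:3,D:3):9/4,H:21/4):11/12,((G:3/2,Q:3/2):3,J:9/2):5/3):7/24,(S:1/2,V:1/2):143/24)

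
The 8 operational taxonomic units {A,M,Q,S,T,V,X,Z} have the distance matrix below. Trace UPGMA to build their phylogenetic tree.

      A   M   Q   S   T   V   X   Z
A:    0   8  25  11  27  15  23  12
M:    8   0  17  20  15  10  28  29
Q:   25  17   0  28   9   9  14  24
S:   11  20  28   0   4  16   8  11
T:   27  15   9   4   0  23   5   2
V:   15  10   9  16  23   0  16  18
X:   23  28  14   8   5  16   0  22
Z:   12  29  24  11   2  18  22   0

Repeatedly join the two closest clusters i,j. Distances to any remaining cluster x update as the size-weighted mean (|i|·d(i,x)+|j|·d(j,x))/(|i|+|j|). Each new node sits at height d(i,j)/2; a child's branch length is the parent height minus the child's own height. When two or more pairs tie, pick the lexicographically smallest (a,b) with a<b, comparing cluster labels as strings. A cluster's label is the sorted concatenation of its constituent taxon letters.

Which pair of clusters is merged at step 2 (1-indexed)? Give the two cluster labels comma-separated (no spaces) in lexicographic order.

S,TZ

iteration 1: select T,Z (d=2); attach at lengths (1, 1); label the merged cluster TZ
  updated: d(A,TZ)=39/2, d(M,TZ)=22, d(Q,TZ)=33/2, d(S,TZ)=15/2, d(TZ,V)=41/2, d(TZ,X)=27/2
iteration 2: select S,TZ (d=15/2); attach at lengths (15/4, 11/4); label the merged cluster STZ
  updated: d(A,STZ)=50/3, d(M,STZ)=64/3, d(Q,STZ)=61/3, d(STZ,V)=19, d(STZ,X)=35/3
iteration 3: select A,M (d=8); attach at lengths (4, 4); label the merged cluster AM
  updated: d(AM,Q)=21, d(AM,STZ)=19, d(AM,V)=25/2, d(AM,X)=51/2
iteration 4: select Q,V (d=9); attach at lengths (9/2, 9/2); label the merged cluster QV
  updated: d(AM,QV)=67/4, d(QV,STZ)=59/3, d(QV,X)=15
iteration 5: select STZ,X (d=35/3); attach at lengths (25/12, 35/6); label the merged cluster STXZ
  updated: d(AM,STXZ)=165/8, d(QV,STXZ)=37/2
iteration 6: select AM,QV (d=67/4); attach at lengths (35/8, 31/8); label the merged cluster AMQV
  updated: d(AMQV,STXZ)=313/16
iteration 7: select AMQV,STXZ (d=313/16); attach at lengths (45/32, 379/96); label the merged cluster AMQSTVXZ
final tree: (((A:4,M:4):35/8,(Q:9/2,V:9/2):31/8):45/32,((S:15/4,(T:1,Z:1):11/4):25/12,X:35/6):379/96)
total length: 2257/48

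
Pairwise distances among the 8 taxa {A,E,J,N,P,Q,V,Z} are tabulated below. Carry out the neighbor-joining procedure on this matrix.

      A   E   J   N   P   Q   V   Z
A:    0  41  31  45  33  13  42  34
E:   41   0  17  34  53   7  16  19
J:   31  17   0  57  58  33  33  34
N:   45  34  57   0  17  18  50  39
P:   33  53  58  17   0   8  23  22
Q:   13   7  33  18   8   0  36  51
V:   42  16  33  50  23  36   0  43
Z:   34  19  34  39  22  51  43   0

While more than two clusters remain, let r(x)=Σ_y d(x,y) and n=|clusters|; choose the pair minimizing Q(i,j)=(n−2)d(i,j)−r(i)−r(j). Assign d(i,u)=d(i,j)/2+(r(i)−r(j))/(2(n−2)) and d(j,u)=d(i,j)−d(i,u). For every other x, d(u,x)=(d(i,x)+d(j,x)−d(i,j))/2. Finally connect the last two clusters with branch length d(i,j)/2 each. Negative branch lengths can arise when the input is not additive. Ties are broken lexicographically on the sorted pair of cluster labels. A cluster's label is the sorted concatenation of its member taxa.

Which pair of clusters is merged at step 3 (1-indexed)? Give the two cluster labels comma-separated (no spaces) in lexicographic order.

step 1: merge (N,P) at d=17, Q=-372; branch lengths N→37/3, P→14/3; new cluster NP
  updated: d(A,NP)=61/2, d(E,NP)=35, d(J,NP)=49, d(NP,Q)=9/2, d(NP,V)=28, d(NP,Z)=22
step 2: merge (NP,Q) at d=9/2, Q=-291; branch lengths NP→47/10, Q→-1/5; new cluster NPQ
  updated: d(A,NPQ)=39/2, d(E,NPQ)=75/4, d(J,NPQ)=155/4, d(NPQ,V)=119/4, d(NPQ,Z)=137/4
step 3: merge (A,NPQ) at d=39/2, Q=-461/2; branch lengths A→209/16, NPQ→103/16; new cluster ANPQ
  updated: d(ANPQ,E)=161/8, d(ANPQ,J)=201/8, d(ANPQ,V)=209/8, d(ANPQ,Z)=195/8
step 4: merge (ANPQ,Z) at d=195/8, Q=-143; branch lengths ANPQ→97/12, Z→391/24; new cluster ANPQZ
  updated: d(ANPQZ,E)=59/8, d(ANPQZ,J)=139/8, d(ANPQZ,V)=179/8
step 5: merge (ANPQZ,J) at d=139/8, Q=-319/4; branch lengths ANPQZ→29/8, J→55/4; new cluster AJNPQZ
  updated: d(AJNPQZ,E)=7/2, d(AJNPQZ,V)=19
step 6: merge (AJNPQZ,E) at d=7/2, Q=-77/2; branch lengths AJNPQZ→13/4, E→1/4; new cluster AEJNPQZ
  updated: d(AEJNPQZ,V)=63/4
step 7: merge (AEJNPQZ,V) at d=63/4; branch lengths AEJNPQZ→63/8, V→63/8; new cluster AEJNPQVZ
final tree: (((((A:209/16,((N:37/3,P:14/3):47/10,Q:-1/5):103/16):97/12,Z:391/24):29/8,J:55/4):13/4,E:1/4):63/8,V:63/8)
total length: 102

A,NPQ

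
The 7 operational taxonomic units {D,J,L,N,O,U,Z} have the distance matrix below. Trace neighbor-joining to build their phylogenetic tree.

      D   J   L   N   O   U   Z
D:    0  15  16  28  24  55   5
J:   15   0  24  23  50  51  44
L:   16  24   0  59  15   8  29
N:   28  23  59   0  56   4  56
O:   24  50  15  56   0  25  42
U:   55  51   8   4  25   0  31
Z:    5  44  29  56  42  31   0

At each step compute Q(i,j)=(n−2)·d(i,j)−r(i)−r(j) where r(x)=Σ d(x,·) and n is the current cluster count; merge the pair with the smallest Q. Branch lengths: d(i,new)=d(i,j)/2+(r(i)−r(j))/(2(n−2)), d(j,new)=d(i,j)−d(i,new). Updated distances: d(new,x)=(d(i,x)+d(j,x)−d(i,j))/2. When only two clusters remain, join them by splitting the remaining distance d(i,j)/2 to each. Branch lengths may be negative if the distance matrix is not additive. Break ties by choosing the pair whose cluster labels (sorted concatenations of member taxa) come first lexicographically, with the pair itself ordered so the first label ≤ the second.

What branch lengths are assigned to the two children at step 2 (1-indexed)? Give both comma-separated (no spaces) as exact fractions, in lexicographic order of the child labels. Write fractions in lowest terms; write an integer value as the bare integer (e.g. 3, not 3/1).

-21/4,41/4

step 1: merge (N,U) at d=4, Q=-380; branch lengths N→36/5, U→-16/5; new cluster NU
  updated: d(D,NU)=79/2, d(J,NU)=35, d(L,NU)=63/2, d(NU,O)=77/2, d(NU,Z)=83/2
step 2: merge (D,Z) at d=5, Q=-241; branch lengths D→-21/4, Z→41/4; new cluster DZ
  updated: d(DZ,J)=27, d(DZ,L)=20, d(DZ,NU)=38, d(DZ,O)=61/2
step 3: merge (L,O) at d=15, Q=-359/2; branch lengths L→1/4, O→59/4; new cluster LO
  updated: d(DZ,LO)=71/4, d(J,LO)=59/2, d(LO,NU)=55/2
step 4: merge (DZ,LO) at d=71/4, Q=-122; branch lengths DZ→87/8, LO→55/8; new cluster DLOZ
  updated: d(DLOZ,J)=155/8, d(DLOZ,NU)=191/8
step 5: merge (DLOZ,J) at d=155/8, Q=-313/4; branch lengths DLOZ→33/8, J→61/4; new cluster DJLOZ
  updated: d(DJLOZ,NU)=79/4
step 6: merge (DJLOZ,NU) at d=79/4; branch lengths DJLOZ→79/8, NU→79/8; new cluster DJLNOUZ
final tree: ((((D:-21/4,Z:41/4):87/8,(L:1/4,O:59/4):55/8):33/8,J:61/4):79/8,(N:36/5,U:-16/5):79/8)
total length: 647/8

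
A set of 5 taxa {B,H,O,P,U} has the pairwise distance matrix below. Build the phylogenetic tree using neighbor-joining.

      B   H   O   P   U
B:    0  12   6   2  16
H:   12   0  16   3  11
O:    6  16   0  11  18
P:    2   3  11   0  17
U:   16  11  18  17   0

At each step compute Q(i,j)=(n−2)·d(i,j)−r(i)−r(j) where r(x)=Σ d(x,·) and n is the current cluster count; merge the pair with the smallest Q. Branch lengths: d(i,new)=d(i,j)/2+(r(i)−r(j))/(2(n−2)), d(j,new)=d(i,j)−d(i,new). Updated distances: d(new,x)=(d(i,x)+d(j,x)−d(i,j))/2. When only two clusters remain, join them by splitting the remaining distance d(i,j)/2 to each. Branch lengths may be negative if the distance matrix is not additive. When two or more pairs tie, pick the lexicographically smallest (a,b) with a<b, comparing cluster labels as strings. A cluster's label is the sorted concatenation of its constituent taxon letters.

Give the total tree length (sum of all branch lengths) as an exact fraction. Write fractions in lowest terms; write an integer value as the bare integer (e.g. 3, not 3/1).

iteration 1: select H,U (d=11, Q=-71); attach at lengths (13/6, 53/6); label the merged cluster HU
  updated: d(B,HU)=17/2, d(HU,O)=23/2, d(HU,P)=9/2
iteration 2: select B,O (d=6, Q=-33); attach at lengths (0, 6); label the merged cluster BO
  updated: d(BO,HU)=7, d(BO,P)=7/2
iteration 3: select BO,HU (d=7, Q=-15); attach at lengths (3, 4); label the merged cluster BHOU
  updated: d(BHOU,P)=1/2
iteration 4: select BHOU,P (d=1/2); attach at lengths (1/4, 1/4); label the merged cluster BHOPU
final tree: (((B:0,O:6):3,(H:13/6,U:53/6):4):1/4,P:1/4)
total length: 49/2

49/2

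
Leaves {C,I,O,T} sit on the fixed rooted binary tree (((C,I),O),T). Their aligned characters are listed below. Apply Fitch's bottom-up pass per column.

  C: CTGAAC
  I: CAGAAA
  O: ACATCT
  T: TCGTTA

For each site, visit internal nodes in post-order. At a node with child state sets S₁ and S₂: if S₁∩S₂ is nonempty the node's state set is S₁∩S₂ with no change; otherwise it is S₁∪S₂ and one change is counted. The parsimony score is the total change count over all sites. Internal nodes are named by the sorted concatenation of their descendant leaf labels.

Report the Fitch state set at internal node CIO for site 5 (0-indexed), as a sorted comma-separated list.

A,C,T

site 0, node CI: C={C} ∩ I={C} → {C} (+0)
site 0, node CIO: CI={C} ∪ O={A} → {A,C} (+1)
site 0, node CIOT: CIO={A,C} ∪ T={T} → {A,C,T} (+1)
site 1, node CI: C={T} ∪ I={A} → {A,T} (+1)
site 1, node CIO: CI={A,T} ∪ O={C} → {A,C,T} (+1)
site 1, node CIOT: CIO={A,C,T} ∩ T={C} → {C} (+0)
site 2, node CI: C={G} ∩ I={G} → {G} (+0)
site 2, node CIO: CI={G} ∪ O={A} → {A,G} (+1)
site 2, node CIOT: CIO={A,G} ∩ T={G} → {G} (+0)
site 3, node CI: C={A} ∩ I={A} → {A} (+0)
site 3, node CIO: CI={A} ∪ O={T} → {A,T} (+1)
site 3, node CIOT: CIO={A,T} ∩ T={T} → {T} (+0)
site 4, node CI: C={A} ∩ I={A} → {A} (+0)
site 4, node CIO: CI={A} ∪ O={C} → {A,C} (+1)
site 4, node CIOT: CIO={A,C} ∪ T={T} → {A,C,T} (+1)
site 5, node CI: C={C} ∪ I={A} → {A,C} (+1)
site 5, node CIO: CI={A,C} ∪ O={T} → {A,C,T} (+1)
site 5, node CIOT: CIO={A,C,T} ∩ T={A} → {A} (+0)
per-site changes: [2, 2, 1, 1, 2, 2]; total = 10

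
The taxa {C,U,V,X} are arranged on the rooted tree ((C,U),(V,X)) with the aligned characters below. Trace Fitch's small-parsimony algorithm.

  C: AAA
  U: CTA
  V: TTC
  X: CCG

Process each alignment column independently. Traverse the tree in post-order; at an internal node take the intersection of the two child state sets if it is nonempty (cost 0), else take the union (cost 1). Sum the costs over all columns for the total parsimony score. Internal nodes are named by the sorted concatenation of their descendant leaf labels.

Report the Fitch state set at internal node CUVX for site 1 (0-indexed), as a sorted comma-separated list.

T

CU@0: {A} ∪ {C} = {A,C} (union, +1)
VX@0: {T} ∪ {C} = {C,T} (union, +1)
CUVX@0: {A,C} ∩ {C,T} = {C} (intersection, +0)
CU@1: {A} ∪ {T} = {A,T} (union, +1)
VX@1: {T} ∪ {C} = {C,T} (union, +1)
CUVX@1: {A,T} ∩ {C,T} = {T} (intersection, +0)
CU@2: {A} ∩ {A} = {A} (intersection, +0)
VX@2: {C} ∪ {G} = {C,G} (union, +1)
CUVX@2: {A} ∪ {C,G} = {A,C,G} (union, +1)
per-site changes: [2, 2, 2]; total = 6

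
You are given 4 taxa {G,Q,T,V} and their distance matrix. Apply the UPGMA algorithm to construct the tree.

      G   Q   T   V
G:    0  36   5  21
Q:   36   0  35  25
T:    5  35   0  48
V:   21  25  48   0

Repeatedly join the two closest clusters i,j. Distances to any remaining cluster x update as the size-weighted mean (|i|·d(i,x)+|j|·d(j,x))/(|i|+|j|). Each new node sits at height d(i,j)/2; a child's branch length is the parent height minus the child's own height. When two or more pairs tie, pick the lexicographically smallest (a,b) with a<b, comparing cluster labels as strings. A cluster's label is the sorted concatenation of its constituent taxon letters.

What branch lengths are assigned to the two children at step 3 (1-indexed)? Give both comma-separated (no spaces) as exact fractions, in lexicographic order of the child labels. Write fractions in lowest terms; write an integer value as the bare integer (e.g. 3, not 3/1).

15,5

step 1: merge (G,T) at d=5; branch lengths G→5/2, T→5/2; new cluster GT
  updated: d(GT,Q)=71/2, d(GT,V)=69/2
step 2: merge (Q,V) at d=25; branch lengths Q→25/2, V→25/2; new cluster QV
  updated: d(GT,QV)=35
step 3: merge (GT,QV) at d=35; branch lengths GT→15, QV→5; new cluster GQTV
final tree: ((G:5/2,T:5/2):15,(Q:25/2,V:25/2):5)
total length: 50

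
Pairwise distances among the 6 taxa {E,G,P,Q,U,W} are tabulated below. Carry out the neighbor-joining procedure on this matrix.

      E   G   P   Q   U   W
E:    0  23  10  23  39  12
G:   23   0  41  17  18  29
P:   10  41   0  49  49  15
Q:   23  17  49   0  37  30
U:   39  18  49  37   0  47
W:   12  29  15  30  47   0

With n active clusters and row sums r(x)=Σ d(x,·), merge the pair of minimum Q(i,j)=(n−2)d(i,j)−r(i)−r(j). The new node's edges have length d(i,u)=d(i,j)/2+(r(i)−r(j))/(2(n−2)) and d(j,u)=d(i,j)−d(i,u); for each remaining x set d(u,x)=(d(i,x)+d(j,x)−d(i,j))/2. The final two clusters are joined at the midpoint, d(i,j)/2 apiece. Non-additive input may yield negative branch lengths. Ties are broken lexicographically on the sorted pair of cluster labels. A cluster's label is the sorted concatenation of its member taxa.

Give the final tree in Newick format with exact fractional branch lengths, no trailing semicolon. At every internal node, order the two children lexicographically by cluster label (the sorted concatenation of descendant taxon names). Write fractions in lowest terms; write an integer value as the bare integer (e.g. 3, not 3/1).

(((E:-5/4,((G:5/4,U:67/4):13/2,Q:23/2):59/4):19/4,P:41/4):19/8,W:19/8)

1. join G+U (d=18, Q=-246) ⇒ GU; edges |G|=5/4, |U|=67/4
  updated: d(E,GU)=22, d(GU,P)=36, d(GU,Q)=18, d(GU,W)=29
2. join GU+Q (d=18, Q=-171) ⇒ GQU; edges |GU|=13/2, |Q|=23/2
  updated: d(E,GQU)=27/2, d(GQU,P)=67/2, d(GQU,W)=41/2
3. join E+GQU (d=27/2, Q=-76) ⇒ EGQU; edges |E|=-5/4, |GQU|=59/4
  updated: d(EGQU,P)=15, d(EGQU,W)=19/2
4. join EGQU+P (d=15, Q=-79/2) ⇒ EGPQU; edges |EGQU|=19/4, |P|=41/4
  updated: d(EGPQU,W)=19/4
5. join EGPQU+W (d=19/4) ⇒ EGPQUW; edges |EGPQU|=19/8, |W|=19/8
final tree: (((E:-5/4,((G:5/4,U:67/4):13/2,Q:23/2):59/4):19/4,P:41/4):19/8,W:19/8)
total length: 277/4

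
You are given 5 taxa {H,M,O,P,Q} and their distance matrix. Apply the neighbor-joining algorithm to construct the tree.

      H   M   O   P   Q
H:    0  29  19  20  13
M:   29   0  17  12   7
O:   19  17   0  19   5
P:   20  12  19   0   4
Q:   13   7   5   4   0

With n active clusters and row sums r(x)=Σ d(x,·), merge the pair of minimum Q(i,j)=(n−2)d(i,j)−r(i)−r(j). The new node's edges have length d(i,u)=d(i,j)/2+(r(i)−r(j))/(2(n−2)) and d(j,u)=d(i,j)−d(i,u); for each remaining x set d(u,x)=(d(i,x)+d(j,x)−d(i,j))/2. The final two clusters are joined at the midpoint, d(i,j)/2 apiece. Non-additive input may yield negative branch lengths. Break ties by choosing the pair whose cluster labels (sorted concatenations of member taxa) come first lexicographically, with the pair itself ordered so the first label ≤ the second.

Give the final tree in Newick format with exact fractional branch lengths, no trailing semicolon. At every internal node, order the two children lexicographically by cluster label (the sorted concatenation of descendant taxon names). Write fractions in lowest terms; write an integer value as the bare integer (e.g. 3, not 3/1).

((((H:13,O:6):23/8,Q:-27/8):23/8,M:61/8):35/16,P:35/16)

iteration 1: select H,O (d=19, Q=-84); attach at lengths (13, 6); label the merged cluster HO
  updated: d(HO,M)=27/2, d(HO,P)=10, d(HO,Q)=-1/2
iteration 2: select HO,Q (d=-1/2, Q=-69/2); attach at lengths (23/8, -27/8); label the merged cluster HOQ
  updated: d(HOQ,M)=21/2, d(HOQ,P)=29/4
iteration 3: select HOQ,M (d=21/2, Q=-119/4); attach at lengths (23/8, 61/8); label the merged cluster HMOQ
  updated: d(HMOQ,P)=35/8
iteration 4: select HMOQ,P (d=35/8); attach at lengths (35/16, 35/16); label the merged cluster HMOPQ
final tree: ((((H:13,O:6):23/8,Q:-27/8):23/8,M:61/8):35/16,P:35/16)
total length: 267/8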